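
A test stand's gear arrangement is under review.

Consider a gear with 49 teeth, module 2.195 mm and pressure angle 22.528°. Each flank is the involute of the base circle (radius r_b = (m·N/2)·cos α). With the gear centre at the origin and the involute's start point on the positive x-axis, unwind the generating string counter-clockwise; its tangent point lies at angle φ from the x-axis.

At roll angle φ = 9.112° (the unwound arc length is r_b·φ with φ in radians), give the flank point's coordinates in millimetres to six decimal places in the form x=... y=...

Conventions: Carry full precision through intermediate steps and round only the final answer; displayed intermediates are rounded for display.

single-mesh involute tooth geometry (49T wheel at module 2.195)
pitch radius r_p = m·N/2 = 2.195·49/2 = 53.777500
base radius r_b = r_p·cos α = 53.777500·cos 22.528° = 49.673868
roll angle φ = 9.112° = 0.15903440 rad
x = r_b·(cos φ + φ·sin φ) = 50.298076
y = r_b·(sin φ − φ·cos φ) = 0.066433

x=50.298076 y=0.066433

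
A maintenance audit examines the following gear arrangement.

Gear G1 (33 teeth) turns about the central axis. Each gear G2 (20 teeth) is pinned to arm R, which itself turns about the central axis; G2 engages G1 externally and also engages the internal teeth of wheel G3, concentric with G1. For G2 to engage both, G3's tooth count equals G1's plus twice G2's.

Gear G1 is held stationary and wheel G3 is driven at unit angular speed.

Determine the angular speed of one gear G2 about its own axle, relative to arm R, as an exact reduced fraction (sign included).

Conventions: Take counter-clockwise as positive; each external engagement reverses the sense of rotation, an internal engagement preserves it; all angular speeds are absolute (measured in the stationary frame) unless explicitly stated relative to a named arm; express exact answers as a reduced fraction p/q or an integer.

2409/2120

recognized (axles ride arm R): planetary set, 33/20/73 teeth
ring teeth: 33 + 2·20 = 73
33(ω_sun−ω_arm) = −73(ω_ring−ω_arm),  ω_sun = 0, ω_ring = 1
33(0−ω_arm) = −73(1−ω_arm)  ⇒  106·ω_arm = 73  ⇒  ω_arm = 73/106
sun–planet mesh: 33·(0−73/106) = −20·(ω_p−ω_arm)  ⇒  ω_p−ω_arm = 2409/2120
exact speed ratio = 2409/2120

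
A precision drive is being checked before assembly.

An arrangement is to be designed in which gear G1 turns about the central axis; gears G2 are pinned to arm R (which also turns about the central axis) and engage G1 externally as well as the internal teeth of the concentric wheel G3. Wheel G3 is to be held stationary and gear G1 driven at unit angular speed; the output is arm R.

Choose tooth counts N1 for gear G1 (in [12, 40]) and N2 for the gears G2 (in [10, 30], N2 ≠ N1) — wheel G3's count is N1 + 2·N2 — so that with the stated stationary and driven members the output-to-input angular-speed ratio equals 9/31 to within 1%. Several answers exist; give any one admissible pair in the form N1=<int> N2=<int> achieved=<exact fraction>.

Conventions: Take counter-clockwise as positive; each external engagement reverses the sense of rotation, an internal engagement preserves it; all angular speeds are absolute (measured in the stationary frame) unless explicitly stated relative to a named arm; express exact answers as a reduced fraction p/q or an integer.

planetary set to be sized for 9/31 (Willis relation)
Willis with ω_ring = 0: ω_arm/ω_sun = N1/(N1+N3); set equal to 9/31  ⇒  N3/N1 = 1/(9/31) − 1 = 22/9
N3 = N1 + 2·N2  ⇒  N2/N1 = (N3/N1 − 1)/2 = (22/9 − 1)/2 = 13/18
smallest multiple with N1 ≥ 12 and N2 ≥ 10: k = 1  ⇒  N1 = 1·18 = 18, N2 = 1·13 = 13 (N1 ≤ 40, N2 ≤ 30, N2 ≠ N1 ✓), N3 = 18 + 2·13 = 44
check: N1/(N1+N3) with N1 = 18, N3 = 44 gives 9/31; |achieved − target| = 0 ≤ 9/3100 ✓

N1=18 N2=13 achieved=9/31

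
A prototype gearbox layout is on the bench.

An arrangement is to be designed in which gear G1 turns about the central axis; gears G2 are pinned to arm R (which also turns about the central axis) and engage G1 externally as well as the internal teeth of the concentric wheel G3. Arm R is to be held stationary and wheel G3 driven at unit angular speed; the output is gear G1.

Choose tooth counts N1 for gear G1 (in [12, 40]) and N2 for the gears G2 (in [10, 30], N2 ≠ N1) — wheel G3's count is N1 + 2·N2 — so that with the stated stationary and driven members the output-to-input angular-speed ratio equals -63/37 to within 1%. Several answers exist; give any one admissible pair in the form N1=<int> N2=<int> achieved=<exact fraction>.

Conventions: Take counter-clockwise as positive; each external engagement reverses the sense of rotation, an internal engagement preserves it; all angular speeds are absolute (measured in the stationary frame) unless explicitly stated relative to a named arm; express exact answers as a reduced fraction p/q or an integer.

N1=37 N2=13 achieved=-63/37

class = planetary set [ratio -63/37 wanted; Willis about the carrier]
Willis with ω_arm = 0: ω_sun/ω_ring = −N3/N1; set equal to -63/37  ⇒  N3/N1 = −(-63/37) = 63/37
N3 = N1 + 2·N2  ⇒  N2/N1 = (N3/N1 − 1)/2 = (63/37 − 1)/2 = 13/37
smallest multiple with N1 ≥ 12 and N2 ≥ 10: k = 1  ⇒  N1 = 1·37 = 37, N2 = 1·13 = 13 (N1 ≤ 40, N2 ≤ 30, N2 ≠ N1 ✓), N3 = 37 + 2·13 = 63
check: −N3/N1 with N1 = 37, N3 = 63 gives -63/37; |achieved − target| = 0 ≤ 63/3700 ✓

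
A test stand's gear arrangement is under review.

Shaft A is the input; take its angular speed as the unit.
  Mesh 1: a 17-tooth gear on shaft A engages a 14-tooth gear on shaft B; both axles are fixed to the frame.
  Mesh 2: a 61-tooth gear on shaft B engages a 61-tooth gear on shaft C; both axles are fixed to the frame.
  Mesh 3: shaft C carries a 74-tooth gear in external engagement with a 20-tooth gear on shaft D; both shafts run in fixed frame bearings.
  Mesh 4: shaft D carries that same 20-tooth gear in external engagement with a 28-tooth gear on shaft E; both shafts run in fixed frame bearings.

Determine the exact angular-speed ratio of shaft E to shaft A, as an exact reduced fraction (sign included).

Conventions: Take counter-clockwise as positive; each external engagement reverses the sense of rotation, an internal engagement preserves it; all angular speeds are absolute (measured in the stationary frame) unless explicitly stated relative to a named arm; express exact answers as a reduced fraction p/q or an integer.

629/196

class = fixed-axis compound train [4 meshes; 4 ratios multiply, 4 sense flips]
mesh 1 [17T→14T]: running ratio 17/14, sense −
mesh 2 [61T→61T]: running ratio 17/14, sense +
mesh 3 [74T→20T]: running ratio 629/140, sense −
mesh 4 [20T→28T]: running ratio 629/196, sense +
ω_out/ω_in = 629/196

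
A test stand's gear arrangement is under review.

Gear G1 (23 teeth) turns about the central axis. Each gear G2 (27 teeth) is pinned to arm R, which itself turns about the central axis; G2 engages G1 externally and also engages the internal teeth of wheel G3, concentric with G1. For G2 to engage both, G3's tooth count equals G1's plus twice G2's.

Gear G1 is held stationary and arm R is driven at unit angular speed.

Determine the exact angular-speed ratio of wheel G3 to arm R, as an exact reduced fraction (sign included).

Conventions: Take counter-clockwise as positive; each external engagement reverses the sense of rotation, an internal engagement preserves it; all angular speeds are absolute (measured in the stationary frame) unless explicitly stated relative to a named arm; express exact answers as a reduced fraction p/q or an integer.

class = planetary set [G3 = 23+2·27 = 77; Willis about the carrier]
ring teeth: 23 + 2·27 = 77
23(ω_sun−ω_arm) = −77(ω_ring−ω_arm),  ω_sun = 0, ω_arm = 1
ω_ring = 1 − (23/77)(0−1) = 100/77
ω_out/ω_in = 100/77

100/77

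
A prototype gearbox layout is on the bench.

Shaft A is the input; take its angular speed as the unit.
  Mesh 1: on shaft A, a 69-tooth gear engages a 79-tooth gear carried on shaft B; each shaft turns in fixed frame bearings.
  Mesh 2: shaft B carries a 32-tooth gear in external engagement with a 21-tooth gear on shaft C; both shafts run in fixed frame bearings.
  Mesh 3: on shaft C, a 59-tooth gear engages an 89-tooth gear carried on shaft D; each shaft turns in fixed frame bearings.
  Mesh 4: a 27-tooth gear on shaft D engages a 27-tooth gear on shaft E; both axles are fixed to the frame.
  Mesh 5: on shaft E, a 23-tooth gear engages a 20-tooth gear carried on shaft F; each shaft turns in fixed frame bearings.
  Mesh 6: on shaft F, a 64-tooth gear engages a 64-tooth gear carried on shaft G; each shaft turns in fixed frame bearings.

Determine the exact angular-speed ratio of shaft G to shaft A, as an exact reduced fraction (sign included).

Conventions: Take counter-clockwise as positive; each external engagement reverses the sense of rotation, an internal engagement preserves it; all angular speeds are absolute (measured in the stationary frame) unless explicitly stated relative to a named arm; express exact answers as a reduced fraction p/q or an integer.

249688/246085

class = fixed-axis compound train [6 meshes; 6 ratios multiply, 6 sense flips]
mesh 1 [69T→79T]: running ratio 69/79, sense −
mesh 2 [32T→21T]: running ratio 736/553, sense +
mesh 3 [59T→89T]: running ratio 43424/49217, sense −
mesh 4 [27T→27T]: running ratio 43424/49217, sense +
mesh 5 [23T→20T]: running ratio 249688/246085, sense −
mesh 6 [64T→64T]: running ratio 249688/246085, sense +
ω_out/ω_in = 249688/246085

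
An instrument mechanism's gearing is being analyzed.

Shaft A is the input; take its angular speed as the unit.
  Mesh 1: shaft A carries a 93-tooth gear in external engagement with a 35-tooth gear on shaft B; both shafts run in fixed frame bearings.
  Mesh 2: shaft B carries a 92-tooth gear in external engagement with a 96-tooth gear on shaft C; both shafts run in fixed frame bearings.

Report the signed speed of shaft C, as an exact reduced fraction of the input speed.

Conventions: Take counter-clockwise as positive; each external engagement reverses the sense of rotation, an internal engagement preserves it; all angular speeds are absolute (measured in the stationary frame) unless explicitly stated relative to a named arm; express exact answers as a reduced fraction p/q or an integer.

713/280

2-mesh fixed-axis compound train (all bearings frame-fixed)
mesh 1 [93T→35T]: |ω|/ω_in = 1×93/35 = 93/35, sense flips to −
mesh 2 [92T→96T]: |ω|/ω_in = (93/35)×92/96 = 713/280, sense flips to +
signed output speed (× input speed) = 713/280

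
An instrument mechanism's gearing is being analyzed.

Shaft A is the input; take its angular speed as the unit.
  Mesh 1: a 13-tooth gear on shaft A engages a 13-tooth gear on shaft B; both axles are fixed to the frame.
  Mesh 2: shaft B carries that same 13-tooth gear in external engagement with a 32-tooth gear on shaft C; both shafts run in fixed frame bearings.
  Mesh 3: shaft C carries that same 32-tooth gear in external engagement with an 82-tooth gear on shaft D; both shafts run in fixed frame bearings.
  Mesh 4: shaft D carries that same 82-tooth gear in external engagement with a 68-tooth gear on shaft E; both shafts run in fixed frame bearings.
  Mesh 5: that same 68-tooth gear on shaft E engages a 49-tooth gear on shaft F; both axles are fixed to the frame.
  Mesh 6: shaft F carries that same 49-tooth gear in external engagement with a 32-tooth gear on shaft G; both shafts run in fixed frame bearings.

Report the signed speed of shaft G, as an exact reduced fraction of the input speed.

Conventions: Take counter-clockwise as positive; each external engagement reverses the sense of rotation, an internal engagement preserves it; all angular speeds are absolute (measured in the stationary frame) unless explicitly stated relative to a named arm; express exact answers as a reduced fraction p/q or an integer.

6-mesh fixed-axis compound train (all bearings frame-fixed)
mesh 1 [13T→13T]: |ω|/ω_in = 1×13/13 = 1, sense flips to −
mesh 2 [13T→32T]: |ω|/ω_in = 1×13/32 = 13/32, sense flips to +
mesh 3 [32T→82T]: |ω|/ω_in = (13/32)×32/82 = 13/82, sense flips to −
mesh 4 [82T→68T]: |ω|/ω_in = (13/82)×82/68 = 13/68, sense flips to +
mesh 5 [68T→49T]: |ω|/ω_in = (13/68)×68/49 = 13/49, sense flips to −
mesh 6 [49T→32T]: |ω|/ω_in = (13/49)×49/32 = 13/32, sense flips to +
signed output speed (× input speed) = 13/32

13/32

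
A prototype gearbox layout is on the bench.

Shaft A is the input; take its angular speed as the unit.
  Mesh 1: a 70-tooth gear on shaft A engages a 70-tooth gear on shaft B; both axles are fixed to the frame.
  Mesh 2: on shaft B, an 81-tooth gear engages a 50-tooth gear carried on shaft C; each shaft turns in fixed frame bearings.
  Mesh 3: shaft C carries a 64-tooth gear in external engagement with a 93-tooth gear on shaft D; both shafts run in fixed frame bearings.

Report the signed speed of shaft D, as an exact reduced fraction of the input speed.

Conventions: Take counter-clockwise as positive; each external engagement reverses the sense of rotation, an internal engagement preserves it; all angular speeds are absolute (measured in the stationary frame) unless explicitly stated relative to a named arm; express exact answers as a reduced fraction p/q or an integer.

-864/775

3-mesh fixed-axis compound train (all bearings frame-fixed)
mesh 1 [70T→70T]: |ω|/ω_in = 1×70/70 = 1, sense flips to −
mesh 2 [81T→50T]: |ω|/ω_in = 1×81/50 = 81/50, sense flips to +
mesh 3 [64T→93T]: |ω|/ω_in = (81/50)×64/93 = 864/775, sense flips to −
signed output speed (× input speed) = -864/775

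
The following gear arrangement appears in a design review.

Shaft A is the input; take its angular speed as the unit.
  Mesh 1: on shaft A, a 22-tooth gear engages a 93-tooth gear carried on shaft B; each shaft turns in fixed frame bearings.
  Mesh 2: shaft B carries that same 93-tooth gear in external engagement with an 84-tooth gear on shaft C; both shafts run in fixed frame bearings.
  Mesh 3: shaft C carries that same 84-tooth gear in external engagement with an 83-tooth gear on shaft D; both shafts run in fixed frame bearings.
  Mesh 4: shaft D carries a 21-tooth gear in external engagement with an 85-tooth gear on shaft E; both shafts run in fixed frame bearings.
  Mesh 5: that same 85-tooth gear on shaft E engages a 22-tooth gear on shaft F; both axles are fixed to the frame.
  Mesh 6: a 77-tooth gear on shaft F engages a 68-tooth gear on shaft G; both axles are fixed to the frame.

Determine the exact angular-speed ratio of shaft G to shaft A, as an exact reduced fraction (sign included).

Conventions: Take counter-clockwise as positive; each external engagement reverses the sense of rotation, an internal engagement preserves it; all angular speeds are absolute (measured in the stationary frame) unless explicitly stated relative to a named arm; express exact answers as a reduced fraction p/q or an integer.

class = fixed-axis compound train [6 meshes; 6 ratios multiply, 6 sense flips]
mesh 1 [22T→93T]: running ratio 22/93, sense −
mesh 2 [93T→84T]: running ratio 11/42, sense +
mesh 3 [84T→83T]: running ratio 22/83, sense −
mesh 4 [21T→85T]: running ratio 462/7055, sense +
mesh 5 [85T→22T]: running ratio 21/83, sense −
mesh 6 [77T→68T]: running ratio 1617/5644, sense +
ω_out/ω_in = 1617/5644

1617/5644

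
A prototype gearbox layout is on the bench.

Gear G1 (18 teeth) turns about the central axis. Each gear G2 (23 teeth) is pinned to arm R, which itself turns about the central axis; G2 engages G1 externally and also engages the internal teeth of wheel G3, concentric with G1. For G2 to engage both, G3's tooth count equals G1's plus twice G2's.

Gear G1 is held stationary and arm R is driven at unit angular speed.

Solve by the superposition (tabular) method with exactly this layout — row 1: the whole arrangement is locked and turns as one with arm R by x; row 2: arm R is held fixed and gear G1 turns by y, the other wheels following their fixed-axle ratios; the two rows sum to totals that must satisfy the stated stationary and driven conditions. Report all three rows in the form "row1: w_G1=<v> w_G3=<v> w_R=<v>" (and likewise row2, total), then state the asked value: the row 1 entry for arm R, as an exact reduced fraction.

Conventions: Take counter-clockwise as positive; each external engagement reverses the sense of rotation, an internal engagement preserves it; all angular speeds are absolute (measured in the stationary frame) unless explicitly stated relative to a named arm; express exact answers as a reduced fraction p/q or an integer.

planetary set (18T centre, 23T on arm, 64T internal) — Willis relation
row 1 (train locked, turned with arm): all members turn x
row 2 (arm held, sun turns y): ω_ring = −(18/64)·y, ω_arm = 0
boundary: total ω_sun = x + y = 0 and total ω_arm = x = 1  ⇒  y = -1, x = 1
row 2 ring = −(18/64)·(-1) = 9/32
totals (row 1 + row 2): sun 1 + (-1) = 0, ring 1 + 9/32 = 41/32, arm 1 + 0 = 1
asked cell (row1, arm) = 1

row1: w_G1=1 w_G3=1 w_R=1
row2: w_G1=-1 w_G3=9/32 w_R=0
total: w_G1=0 w_G3=41/32 w_R=1
asked value: 1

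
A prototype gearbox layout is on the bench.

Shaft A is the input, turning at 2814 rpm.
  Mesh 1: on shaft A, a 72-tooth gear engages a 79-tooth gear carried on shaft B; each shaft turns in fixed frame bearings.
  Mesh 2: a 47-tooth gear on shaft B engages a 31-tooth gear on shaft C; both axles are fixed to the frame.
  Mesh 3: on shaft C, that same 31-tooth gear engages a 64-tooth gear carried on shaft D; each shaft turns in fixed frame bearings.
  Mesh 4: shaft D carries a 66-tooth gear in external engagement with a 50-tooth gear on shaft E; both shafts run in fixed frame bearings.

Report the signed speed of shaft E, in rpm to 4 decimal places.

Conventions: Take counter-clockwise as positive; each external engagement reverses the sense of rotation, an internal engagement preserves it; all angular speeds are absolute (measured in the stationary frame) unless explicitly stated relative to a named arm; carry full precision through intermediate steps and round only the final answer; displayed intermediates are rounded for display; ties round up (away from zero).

recognized (5 fixed axles, 4 meshes): fixed-axis compound train
mesh 1 [72T→79T]: ω = 2814.0000×72/79 = 2564.6582 rpm, sense flips to −
mesh 2 [47T→31T]: ω = 2564.6582×47/31 = 3888.3528 rpm, sense flips to +
mesh 3 [31T→64T]: ω = 3888.3528×31/64 = 1883.4209 rpm, sense flips to −
mesh 4 [66T→50T]: ω = 1883.4209×66/50 = 2486.1156 rpm, sense flips to +
signed output speed = +2486.1156 rpm

+2486.1156 rpm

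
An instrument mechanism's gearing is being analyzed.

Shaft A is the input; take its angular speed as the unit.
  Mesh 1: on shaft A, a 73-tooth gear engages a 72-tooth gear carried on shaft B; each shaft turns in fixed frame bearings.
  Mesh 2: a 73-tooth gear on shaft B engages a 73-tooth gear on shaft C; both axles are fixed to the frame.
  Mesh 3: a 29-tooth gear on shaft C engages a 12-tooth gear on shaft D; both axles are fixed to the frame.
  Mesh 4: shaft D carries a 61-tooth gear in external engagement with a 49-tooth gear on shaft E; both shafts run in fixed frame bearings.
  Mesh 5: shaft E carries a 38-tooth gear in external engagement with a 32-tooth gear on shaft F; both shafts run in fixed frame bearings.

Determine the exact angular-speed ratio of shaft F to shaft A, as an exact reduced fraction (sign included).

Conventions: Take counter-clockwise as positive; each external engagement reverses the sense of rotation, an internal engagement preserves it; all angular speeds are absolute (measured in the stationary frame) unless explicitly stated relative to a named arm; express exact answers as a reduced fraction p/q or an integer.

-2453603/677376

class = fixed-axis compound train [5 meshes; 5 ratios multiply, 5 sense flips]
mesh 1 [73T→72T]: running ratio 73/72, sense −
mesh 2 [73T→73T]: running ratio 73/72, sense +
mesh 3 [29T→12T]: running ratio 2117/864, sense −
mesh 4 [61T→49T]: running ratio 129137/42336, sense +
mesh 5 [38T→32T]: running ratio 2453603/677376, sense −
ω_out/ω_in = -2453603/677376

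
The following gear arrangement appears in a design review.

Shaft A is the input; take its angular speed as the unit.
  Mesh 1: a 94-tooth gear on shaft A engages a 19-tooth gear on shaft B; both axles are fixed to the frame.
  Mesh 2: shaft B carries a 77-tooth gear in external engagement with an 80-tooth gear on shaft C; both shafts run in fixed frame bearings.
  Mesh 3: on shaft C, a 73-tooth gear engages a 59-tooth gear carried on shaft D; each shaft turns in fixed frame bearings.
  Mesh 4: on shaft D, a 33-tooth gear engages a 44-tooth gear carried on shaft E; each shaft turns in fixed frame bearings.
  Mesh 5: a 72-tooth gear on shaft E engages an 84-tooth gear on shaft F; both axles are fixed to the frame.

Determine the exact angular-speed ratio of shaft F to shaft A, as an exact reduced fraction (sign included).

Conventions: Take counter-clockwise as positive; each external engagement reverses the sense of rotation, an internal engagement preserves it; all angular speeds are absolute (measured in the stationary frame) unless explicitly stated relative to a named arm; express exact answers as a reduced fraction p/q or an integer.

class = fixed-axis compound train [5 meshes; 5 ratios multiply, 5 sense flips]
mesh 1 [94T→19T]: running ratio 94/19, sense −
mesh 2 [77T→80T]: running ratio 3619/760, sense +
mesh 3 [73T→59T]: running ratio 264187/44840, sense −
mesh 4 [33T→44T]: running ratio 792561/179360, sense +
mesh 5 [72T→84T]: running ratio 339669/89680, sense −
ω_out/ω_in = -339669/89680

-339669/89680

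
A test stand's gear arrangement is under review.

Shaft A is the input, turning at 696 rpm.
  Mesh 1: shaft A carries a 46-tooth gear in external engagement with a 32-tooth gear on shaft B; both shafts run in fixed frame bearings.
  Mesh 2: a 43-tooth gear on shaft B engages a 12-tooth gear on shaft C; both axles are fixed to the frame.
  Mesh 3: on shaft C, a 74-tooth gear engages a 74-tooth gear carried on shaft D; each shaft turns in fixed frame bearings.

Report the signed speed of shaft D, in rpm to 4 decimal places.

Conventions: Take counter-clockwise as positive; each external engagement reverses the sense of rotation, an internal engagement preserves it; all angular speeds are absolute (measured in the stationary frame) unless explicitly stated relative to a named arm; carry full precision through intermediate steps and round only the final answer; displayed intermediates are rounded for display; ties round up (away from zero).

-3585.1250 rpm

class = fixed-axis compound train [3 meshes; 3 ratios multiply, 3 sense flips]
mesh 1 [46T→32T]: ω = 696.0000×46/32 = 1000.5000 rpm, sense flips to −
mesh 2 [43T→12T]: ω = 1000.5000×43/12 = 3585.1250 rpm, sense flips to +
mesh 3 [74T→74T]: ω = 3585.1250×74/74 = 3585.1250 rpm, sense flips to −
signed output speed = -3585.1250 rpm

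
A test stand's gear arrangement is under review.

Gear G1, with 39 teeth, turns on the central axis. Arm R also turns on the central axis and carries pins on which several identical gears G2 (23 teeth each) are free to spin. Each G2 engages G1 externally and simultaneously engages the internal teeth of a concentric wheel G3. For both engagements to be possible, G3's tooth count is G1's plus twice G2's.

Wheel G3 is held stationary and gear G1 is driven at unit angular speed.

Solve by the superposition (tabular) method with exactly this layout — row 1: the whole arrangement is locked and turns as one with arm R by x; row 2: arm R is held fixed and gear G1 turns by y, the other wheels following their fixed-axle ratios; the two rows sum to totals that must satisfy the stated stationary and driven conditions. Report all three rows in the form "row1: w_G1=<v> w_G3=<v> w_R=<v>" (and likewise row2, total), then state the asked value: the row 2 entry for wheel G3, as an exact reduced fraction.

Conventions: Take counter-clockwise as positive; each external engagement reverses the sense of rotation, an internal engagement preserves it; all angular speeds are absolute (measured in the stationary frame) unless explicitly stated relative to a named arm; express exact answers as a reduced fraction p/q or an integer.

planetary set (39T centre, 23T on arm, 85T internal) — Willis relation
row 1 — lock + rotate with arm: ω_sun = ω_ring = ω_arm = x
row 2: sun turns y, ring = −(39/85)·y, arm 0
boundary: total ω_ring = x − (39/85)·y = 0 and total ω_sun = x + y = 1  ⇒  y = 85/124, x = 39/124
row 2 ring = −(39/85)·85/124 = -39/124
totals (row 1 + row 2): sun 39/124 + 85/124 = 1, ring 39/124 + (-39/124) = 0, arm 39/124 + 0 = 39/124
asked cell (row2, ring) = -39/124

row1: w_G1=39/124 w_G3=39/124 w_R=39/124
row2: w_G1=85/124 w_G3=-39/124 w_R=0
total: w_G1=1 w_G3=0 w_R=39/124
asked value: -39/124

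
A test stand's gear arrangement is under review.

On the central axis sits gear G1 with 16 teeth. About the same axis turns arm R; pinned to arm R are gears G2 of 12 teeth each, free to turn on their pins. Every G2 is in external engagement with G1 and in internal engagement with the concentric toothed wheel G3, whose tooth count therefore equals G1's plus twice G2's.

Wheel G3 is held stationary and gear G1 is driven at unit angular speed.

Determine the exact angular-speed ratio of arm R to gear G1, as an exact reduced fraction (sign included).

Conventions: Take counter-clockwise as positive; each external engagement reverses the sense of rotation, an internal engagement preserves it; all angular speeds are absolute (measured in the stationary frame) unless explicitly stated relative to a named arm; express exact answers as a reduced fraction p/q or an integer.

class = planetary set [G3 = 16+2·12 = 40; Willis about the carrier]
ring teeth: 16 + 2·12 = 40
16(ω_sun−ω_arm) = −40(ω_ring−ω_arm),  ω_ring = 0, ω_sun = 1
16(1−ω_arm) = −40(0−ω_arm)  ⇒  56·ω_arm = 16  ⇒  ω_arm = 2/7
ω_out/ω_in = 2/7

2/7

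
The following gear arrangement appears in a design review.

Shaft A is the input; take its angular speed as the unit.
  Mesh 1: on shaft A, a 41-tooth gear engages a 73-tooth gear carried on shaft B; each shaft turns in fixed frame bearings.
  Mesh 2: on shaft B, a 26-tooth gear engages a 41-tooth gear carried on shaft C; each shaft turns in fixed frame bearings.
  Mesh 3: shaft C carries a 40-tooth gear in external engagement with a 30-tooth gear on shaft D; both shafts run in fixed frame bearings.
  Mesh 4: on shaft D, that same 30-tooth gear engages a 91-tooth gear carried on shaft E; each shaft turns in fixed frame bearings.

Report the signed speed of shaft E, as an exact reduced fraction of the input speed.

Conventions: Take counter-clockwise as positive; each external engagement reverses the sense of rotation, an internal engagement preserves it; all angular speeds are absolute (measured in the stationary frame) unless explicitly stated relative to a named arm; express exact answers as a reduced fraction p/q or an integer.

80/511

4-mesh fixed-axis compound train (all bearings frame-fixed)
mesh 1 [41T→73T]: |ω|/ω_in = 1×41/73 = 41/73, sense flips to −
mesh 2 [26T→41T]: |ω|/ω_in = (41/73)×26/41 = 26/73, sense flips to +
mesh 3 [40T→30T]: |ω|/ω_in = (26/73)×40/30 = 104/219, sense flips to −
mesh 4 [30T→91T]: |ω|/ω_in = (104/219)×30/91 = 80/511, sense flips to +
signed output speed (× input speed) = 80/511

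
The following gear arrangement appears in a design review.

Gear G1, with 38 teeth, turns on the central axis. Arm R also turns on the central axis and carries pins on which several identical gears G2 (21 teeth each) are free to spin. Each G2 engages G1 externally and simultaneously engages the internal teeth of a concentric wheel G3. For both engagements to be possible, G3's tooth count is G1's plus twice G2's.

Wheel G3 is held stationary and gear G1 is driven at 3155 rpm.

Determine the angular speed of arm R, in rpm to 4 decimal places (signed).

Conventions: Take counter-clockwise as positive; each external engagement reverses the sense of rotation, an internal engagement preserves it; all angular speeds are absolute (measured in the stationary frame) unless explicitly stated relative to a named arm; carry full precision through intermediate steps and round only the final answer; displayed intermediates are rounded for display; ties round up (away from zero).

class = planetary set [G3 = 38+2·21 = 80; Willis about the carrier]
normalise by the input: solve with ω_sun = 1, then scale by 3155 rpm
ring teeth: 38 + 2·21 = 80
38(ω_sun−ω_arm) = −80(ω_ring−ω_arm),  ω_ring = 0, ω_sun = 1
38(1−ω_arm) = −80(0−ω_arm)  ⇒  118·ω_arm = 38  ⇒  ω_arm = 19/59
scale: ω_arm = 19/59 × 3155 rpm = +1016.0169 rpm

+1016.0169 rpm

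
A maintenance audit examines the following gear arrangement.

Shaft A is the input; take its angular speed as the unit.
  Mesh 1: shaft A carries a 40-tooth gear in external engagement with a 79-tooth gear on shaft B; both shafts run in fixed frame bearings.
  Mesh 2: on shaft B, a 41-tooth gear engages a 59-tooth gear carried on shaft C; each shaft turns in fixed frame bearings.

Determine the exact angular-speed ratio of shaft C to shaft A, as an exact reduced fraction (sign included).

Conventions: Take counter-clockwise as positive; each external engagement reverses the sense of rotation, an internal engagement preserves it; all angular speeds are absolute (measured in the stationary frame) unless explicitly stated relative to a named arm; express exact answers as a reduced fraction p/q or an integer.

class = fixed-axis compound train [2 meshes; 2 ratios multiply, 2 sense flips]
mesh 1 [40T→79T]: running ratio 40/79, sense −
mesh 2 [41T→59T]: running ratio 1640/4661, sense +
ω_out/ω_in = 1640/4661

1640/4661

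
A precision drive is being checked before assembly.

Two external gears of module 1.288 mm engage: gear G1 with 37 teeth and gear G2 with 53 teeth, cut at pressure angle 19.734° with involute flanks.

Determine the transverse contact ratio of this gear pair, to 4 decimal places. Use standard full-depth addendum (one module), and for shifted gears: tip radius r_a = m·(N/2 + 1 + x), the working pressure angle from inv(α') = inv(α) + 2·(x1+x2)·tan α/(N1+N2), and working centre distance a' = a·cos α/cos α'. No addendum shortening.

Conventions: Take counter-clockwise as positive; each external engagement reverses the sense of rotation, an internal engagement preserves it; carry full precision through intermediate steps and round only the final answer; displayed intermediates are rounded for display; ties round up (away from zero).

single-mesh involute tooth geometry (37T engaging 53T at module 1.288)
base radii: r_b1 = 22.428590, r_b2 = 32.127439
tip radii: r_a1 = 25.116000, r_a2 = 35.420000
no profile shift: α' = α, a' = a
action lengths: √(r_a1²−r_b1²) = 11.303620, √(r_a2²−r_b2²) = 14.913217
base pitch p_b = π·m·cos α = 3.808729
CR = (11.303620 + 14.913217 − 57.960000·sin 19.73400°)/3.808729 = 1.745049
contact ratio ≈ 1.7450

1.7450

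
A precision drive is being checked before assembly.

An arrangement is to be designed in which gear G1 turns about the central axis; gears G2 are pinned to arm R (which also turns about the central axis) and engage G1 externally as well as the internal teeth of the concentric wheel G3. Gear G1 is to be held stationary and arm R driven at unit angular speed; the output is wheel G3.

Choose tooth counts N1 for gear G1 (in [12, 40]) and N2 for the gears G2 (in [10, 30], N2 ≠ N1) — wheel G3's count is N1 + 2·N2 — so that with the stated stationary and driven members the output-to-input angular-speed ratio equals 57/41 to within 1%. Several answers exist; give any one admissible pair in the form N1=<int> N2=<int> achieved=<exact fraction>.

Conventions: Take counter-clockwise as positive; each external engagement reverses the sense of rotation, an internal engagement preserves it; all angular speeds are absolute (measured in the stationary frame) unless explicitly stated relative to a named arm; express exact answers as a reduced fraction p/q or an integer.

planetary set to be sized for 57/41 (Willis relation)
Willis with ω_sun = 0: ω_ring/ω_arm = (N1+N3)/N3; set equal to 57/41  ⇒  N3/N1 = 1/(57/41 − 1) = 41/16
N3 = N1 + 2·N2  ⇒  N2/N1 = (N3/N1 − 1)/2 = (41/16 − 1)/2 = 25/32
smallest multiple with N1 ≥ 12 and N2 ≥ 10: k = 1  ⇒  N1 = 1·32 = 32, N2 = 1·25 = 25 (N1 ≤ 40, N2 ≤ 30, N2 ≠ N1 ✓), N3 = 32 + 2·25 = 82
check: (N1+N3)/N3 with N1 = 32, N3 = 82 gives 57/41; |achieved − target| = 0 ≤ 57/4100 ✓

N1=32 N2=25 achieved=57/41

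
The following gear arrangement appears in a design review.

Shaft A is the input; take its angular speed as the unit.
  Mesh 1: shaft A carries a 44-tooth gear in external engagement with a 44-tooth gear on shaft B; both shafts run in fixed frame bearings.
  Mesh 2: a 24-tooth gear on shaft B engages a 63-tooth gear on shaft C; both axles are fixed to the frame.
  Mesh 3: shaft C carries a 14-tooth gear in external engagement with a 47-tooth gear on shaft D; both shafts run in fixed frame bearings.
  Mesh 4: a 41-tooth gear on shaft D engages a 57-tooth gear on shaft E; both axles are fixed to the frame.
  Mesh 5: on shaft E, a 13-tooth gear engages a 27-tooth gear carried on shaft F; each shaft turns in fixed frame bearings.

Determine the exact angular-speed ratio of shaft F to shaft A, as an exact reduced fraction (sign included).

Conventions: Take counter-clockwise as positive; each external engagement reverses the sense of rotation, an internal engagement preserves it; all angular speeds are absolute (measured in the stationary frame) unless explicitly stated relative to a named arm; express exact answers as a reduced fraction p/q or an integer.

-8528/216999

class = fixed-axis compound train [5 meshes; 5 ratios multiply, 5 sense flips]
mesh 1 [44T→44T]: running ratio 1, sense −
mesh 2 [24T→63T]: running ratio 8/21, sense +
mesh 3 [14T→47T]: running ratio 16/141, sense −
mesh 4 [41T→57T]: running ratio 656/8037, sense +
mesh 5 [13T→27T]: running ratio 8528/216999, sense −
ω_out/ω_in = -8528/216999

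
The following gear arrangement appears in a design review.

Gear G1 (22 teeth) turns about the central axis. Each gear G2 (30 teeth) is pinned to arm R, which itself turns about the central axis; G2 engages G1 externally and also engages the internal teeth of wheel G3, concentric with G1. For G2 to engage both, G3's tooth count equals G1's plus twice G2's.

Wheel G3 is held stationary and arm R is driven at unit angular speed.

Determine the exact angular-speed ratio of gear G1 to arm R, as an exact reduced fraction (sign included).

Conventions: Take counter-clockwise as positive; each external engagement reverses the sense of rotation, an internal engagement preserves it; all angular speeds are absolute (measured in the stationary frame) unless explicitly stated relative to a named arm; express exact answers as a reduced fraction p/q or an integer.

recognized (axles ride arm R): planetary set, 22/30/82 teeth
ring teeth: 22 + 2·30 = 82
22(ω_sun−ω_arm) = −82(ω_ring−ω_arm),  ω_ring = 0, ω_arm = 1
ω_sun = 1 − (82/22)(0−1) = 52/11
ω_out/ω_in = 52/11

52/11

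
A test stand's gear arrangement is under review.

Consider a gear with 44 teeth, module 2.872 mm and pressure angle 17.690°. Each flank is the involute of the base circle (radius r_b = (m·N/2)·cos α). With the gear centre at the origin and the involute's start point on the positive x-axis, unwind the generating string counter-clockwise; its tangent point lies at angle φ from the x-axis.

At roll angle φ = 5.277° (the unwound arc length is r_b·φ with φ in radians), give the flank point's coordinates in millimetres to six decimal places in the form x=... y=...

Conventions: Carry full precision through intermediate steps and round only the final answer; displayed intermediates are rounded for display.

single-mesh involute tooth geometry (44T wheel at module 2.872)
pitch radius r_p = m·N/2 = 2.872·44/2 = 63.184000
base radius r_b = r_p·cos α = 63.184000·cos 17.690° = 60.196315
roll angle φ = 5.277° = 0.09210102 rad
x = r_b·(cos φ + φ·sin φ) = 60.451084
y = r_b·(sin φ − φ·cos φ) = 0.015663

x=60.451084 y=0.015663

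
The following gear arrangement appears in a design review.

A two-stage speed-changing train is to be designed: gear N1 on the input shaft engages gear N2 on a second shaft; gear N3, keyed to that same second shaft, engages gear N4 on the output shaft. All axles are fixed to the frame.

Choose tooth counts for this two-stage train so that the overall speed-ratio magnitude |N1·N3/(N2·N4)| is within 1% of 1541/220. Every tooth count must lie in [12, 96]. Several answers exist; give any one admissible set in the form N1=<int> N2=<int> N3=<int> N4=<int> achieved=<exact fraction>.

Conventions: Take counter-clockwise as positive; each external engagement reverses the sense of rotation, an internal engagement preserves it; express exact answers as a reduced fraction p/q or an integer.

2-stage fixed-axis compound train for ratio 1541/220
target = 1541/220 in lowest terms: an exact hit needs N1·N3 = k·1541 and N2·N4 = k·220 for one integer k, every count in [12, 96]; additionally prefer no 1:1 stage (N1 ≠ N2, N3 ≠ N4)
k = 1: no 1:1-free in-range split of k·1541 and k·220 into factor pairs; take k = 2
k = 2: N1·N3 = 3082 = 46·67, N2·N4 = 440 = 20·22
achieved = 46·67/(20·22) = 1541/220; |achieved − target| = 0 ≤ 1541/22000 ✓

N1=46 N2=20 N3=67 N4=22 achieved=1541/220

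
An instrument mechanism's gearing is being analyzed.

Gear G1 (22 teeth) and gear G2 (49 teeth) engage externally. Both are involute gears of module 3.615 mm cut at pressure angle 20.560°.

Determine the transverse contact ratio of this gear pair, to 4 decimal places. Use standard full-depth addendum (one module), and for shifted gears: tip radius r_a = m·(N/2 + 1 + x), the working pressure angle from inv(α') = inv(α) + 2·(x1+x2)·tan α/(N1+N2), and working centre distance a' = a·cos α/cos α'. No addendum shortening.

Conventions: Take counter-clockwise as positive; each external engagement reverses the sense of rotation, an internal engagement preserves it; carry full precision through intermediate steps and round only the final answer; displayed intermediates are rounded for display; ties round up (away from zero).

recognized (one external pair, fixed centres): single-mesh tooth geometry, m = 3.615, N1 = 22, N2 = 49
base radii: r_b1 = 37.232166, r_b2 = 82.926188
tip radii: r_a1 = 43.380000, r_a2 = 92.182500
no profile shift: α' = α, a' = a
action lengths: √(r_a1²−r_b1²) = 22.261856, √(r_a2²−r_b2²) = 40.259914
base pitch p_b = π·m·cos α = 10.633482
CR = (22.261856 + 40.259914 − 128.332500·sin 20.56000°)/10.633482 = 1.641318
contact ratio ≈ 1.6413

1.6413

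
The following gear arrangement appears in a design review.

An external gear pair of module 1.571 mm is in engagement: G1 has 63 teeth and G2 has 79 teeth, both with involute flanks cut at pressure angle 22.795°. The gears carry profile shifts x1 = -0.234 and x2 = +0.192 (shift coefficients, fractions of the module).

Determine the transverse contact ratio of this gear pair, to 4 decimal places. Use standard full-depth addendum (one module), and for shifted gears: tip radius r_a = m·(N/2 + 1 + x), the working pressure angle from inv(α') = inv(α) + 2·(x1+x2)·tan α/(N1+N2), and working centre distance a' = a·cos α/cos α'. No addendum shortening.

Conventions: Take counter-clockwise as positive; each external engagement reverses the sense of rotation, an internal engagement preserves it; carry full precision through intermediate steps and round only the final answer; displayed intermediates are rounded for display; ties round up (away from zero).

1.6659

recognized (one external pair, fixed centres): single-mesh tooth geometry, m = 1.571, N1 = 63, N2 = 79
base radii: r_b1 = 45.621454, r_b2 = 57.207855
tip radii: r_a1 = 50.689886, r_a2 = 63.927132
inv(α') = inv(22.795°) + 2·(-0.234+0.192)·tan α/(63+79) = 0.02216220  ⇒  α' = 22.71403°
a' = a·cos α / cos α' = 111.5410·cos 22.795°/cos 22.71403° = 111.474907
action lengths: √(r_a1²−r_b1²) = 22.094059, √(r_a2²−r_b2²) = 28.529625
base pitch p_b = π·m·cos α = 4.549969
CR = (22.094059 + 28.529625 − 111.474907·sin 22.71403°)/4.549969 = 1.665871
contact ratio ≈ 1.6659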